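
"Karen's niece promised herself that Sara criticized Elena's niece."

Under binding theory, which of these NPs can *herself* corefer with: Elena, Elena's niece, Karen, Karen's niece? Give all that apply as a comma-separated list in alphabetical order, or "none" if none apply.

Karen's niece

*herself* is a reflexive; Principle A requires it to be bound within its binding domain — the matrix clause.
— Elena: possessor inside the object DP of the clause headed by 'criticized'; does not c-command the reflexive — cannot bind it (Principle A).
— Elena's niece: object of the clause headed by 'criticized'; does not c-command the reflexive — cannot bind it (Principle A).
— Karen: possessor inside the subject DP of the matrix clause; does not c-command the reflexive — cannot bind it (Principle A).
— Karen's niece: subject of the matrix clause; c-commands the reflexive within its binding domain — allowed (Principle A).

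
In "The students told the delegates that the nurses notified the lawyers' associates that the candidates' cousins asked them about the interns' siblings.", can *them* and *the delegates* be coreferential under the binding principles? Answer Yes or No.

Yes

*the delegates* is an R-expression; Principle C requires it to be free (not bound by any c-commanding expression).
— them: object of the clause headed by 'asked'; the pronoun does not c-command the R-expression — coreference allowed.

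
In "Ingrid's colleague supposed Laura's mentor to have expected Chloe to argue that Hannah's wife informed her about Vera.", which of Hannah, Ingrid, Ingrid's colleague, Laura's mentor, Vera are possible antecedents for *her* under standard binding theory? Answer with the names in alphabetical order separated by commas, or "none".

Hannah, Ingrid, Ingrid's colleague, Laura's mentor

*her* is a pronoun; Principle B requires it to be free in its binding domain — the clause headed by 'informed'.
— Hannah: possessor inside the subject DP of the clause headed by 'informed'; does not c-command the pronoun — Principle B does not apply; allowed.
— Ingrid: possessor inside the subject DP of the matrix clause; does not c-command the pronoun — Principle B does not apply; allowed.
— Ingrid's colleague: subject of the matrix clause; c-commands the pronoun but lies outside its binding domain — allowed.
— Laura's mentor: subject of the clause headed by 'expected'; c-commands the pronoun but lies outside its binding domain — allowed.
— Vera: second object of the clause headed by 'informed'; is c-commanded by the pronoun; coreference would bind this R-expression — blocked (Principle C).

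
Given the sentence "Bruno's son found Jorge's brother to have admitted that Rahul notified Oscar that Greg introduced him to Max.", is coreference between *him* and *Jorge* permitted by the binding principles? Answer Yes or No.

*him* is a pronoun; Principle B requires it to be free in its binding domain — the clause headed by 'introduced'.
— Jorge: possessor inside the subject DP of the clause headed by 'admitted'; does not c-command the pronoun — Principle B does not apply; allowed.

Yes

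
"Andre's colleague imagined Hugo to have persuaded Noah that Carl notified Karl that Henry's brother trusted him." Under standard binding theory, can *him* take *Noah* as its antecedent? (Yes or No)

*him* is a pronoun; Principle B requires it to be free in its binding domain — the clause headed by 'trusted'.
— Noah: object of the clause headed by 'persuaded'; c-commands the pronoun but lies outside its binding domain — allowed.

Yes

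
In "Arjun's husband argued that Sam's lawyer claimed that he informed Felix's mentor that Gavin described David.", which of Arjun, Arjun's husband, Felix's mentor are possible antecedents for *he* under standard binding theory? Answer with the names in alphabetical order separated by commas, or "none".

Arjun, Arjun's husband

*he* is a pronoun; Principle B requires it to be free in its binding domain — the clause headed by 'informed'.
— Arjun: possessor inside the subject DP of the matrix clause; does not c-command the pronoun — Principle B does not apply; allowed.
— Arjun's husband: subject of the matrix clause; c-commands the pronoun but lies outside its binding domain — allowed.
— Felix's mentor: object of the clause headed by 'informed'; is c-commanded by the pronoun; coreference would bind this R-expression — blocked (Principle C).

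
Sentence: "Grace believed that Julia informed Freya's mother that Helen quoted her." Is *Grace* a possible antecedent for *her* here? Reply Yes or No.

Yes

*her* is a pronoun; Principle B requires it to be free in its binding domain — the clause headed by 'quoted'.
— Grace: subject of the matrix clause; c-commands the pronoun but lies outside its binding domain — allowed.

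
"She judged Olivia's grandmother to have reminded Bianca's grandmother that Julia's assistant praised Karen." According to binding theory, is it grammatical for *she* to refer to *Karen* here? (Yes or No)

No

*Karen* is an R-expression; Principle C requires it to be free (not bound by any c-commanding expression).
— she: subject of the matrix clause; the pronoun c-commands the R-expression — coreference blocked (Principle C).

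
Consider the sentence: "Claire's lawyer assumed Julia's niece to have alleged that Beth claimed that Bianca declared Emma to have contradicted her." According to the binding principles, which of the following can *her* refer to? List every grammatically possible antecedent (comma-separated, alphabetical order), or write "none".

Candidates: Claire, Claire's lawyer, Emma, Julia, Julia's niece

*her* is a pronoun; Principle B requires it to be free in its binding domain — the clause headed by 'contradicted'.
— Claire: possessor inside the subject DP of the matrix clause; does not c-command the pronoun — Principle B does not apply; allowed.
— Claire's lawyer: subject of the matrix clause; c-commands the pronoun but lies outside its binding domain — allowed.
— Emma: subject of the clause headed by 'contradicted'; c-commands the pronoun within its binding domain — blocked (Principle B).
— Julia: possessor inside the subject DP of the clause headed by 'alleged'; does not c-command the pronoun — Principle B does not apply; allowed.
— Julia's niece: subject of the clause headed by 'alleged'; c-commands the pronoun but lies outside its binding domain — allowed.

Claire, Claire's lawyer, Julia, Julia's niece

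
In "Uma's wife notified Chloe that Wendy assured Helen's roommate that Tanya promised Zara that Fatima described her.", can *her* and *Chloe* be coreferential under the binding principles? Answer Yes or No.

*Chloe* is an R-expression; Principle C requires it to be free (not bound by any c-commanding expression).
— her: object of the clause headed by 'described'; the pronoun does not c-command the R-expression — coreference allowed.

Yes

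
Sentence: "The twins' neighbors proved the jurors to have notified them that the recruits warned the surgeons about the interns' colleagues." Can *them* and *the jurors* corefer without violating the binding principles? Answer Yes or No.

*the jurors* is an R-expression; Principle C requires it to be free (not bound by any c-commanding expression).
— them: object of the clause headed by 'notified'; the R-expression locally c-commands the pronoun — coreference blocked (Principle B on the pronoun).

No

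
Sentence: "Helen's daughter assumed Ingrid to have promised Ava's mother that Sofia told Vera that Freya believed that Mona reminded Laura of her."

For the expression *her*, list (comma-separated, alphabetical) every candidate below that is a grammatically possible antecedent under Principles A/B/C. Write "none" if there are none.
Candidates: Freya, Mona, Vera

*her* is a pronoun; Principle B requires it to be free in its binding domain — the clause headed by 'reminded'.
— Freya: subject of the clause headed by 'believed'; c-commands the pronoun but lies outside its binding domain — allowed.
— Mona: subject of the clause headed by 'reminded'; c-commands the pronoun within its binding domain — blocked (Principle B).
— Vera: object of the clause headed by 'told'; c-commands the pronoun but lies outside its binding domain — allowed.

Freya, Vera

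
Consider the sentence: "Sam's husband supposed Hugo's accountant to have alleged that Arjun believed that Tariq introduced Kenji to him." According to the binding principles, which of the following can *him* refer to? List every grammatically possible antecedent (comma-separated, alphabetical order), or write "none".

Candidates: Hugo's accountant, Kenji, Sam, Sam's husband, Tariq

*him* is a pronoun; Principle B requires it to be free in its binding domain — the clause headed by 'introduced'.
— Hugo's accountant: subject of the clause headed by 'alleged'; c-commands the pronoun but lies outside its binding domain — allowed.
— Kenji: object of the clause headed by 'introduced'; c-commands the pronoun within its binding domain — blocked (Principle B).
— Sam: possessor inside the subject DP of the matrix clause; does not c-command the pronoun — Principle B does not apply; allowed.
— Sam's husband: subject of the matrix clause; c-commands the pronoun but lies outside its binding domain — allowed.
— Tariq: subject of the clause headed by 'introduced'; c-commands the pronoun within its binding domain — blocked (Principle B).

Hugo's accountant, Sam, Sam's husband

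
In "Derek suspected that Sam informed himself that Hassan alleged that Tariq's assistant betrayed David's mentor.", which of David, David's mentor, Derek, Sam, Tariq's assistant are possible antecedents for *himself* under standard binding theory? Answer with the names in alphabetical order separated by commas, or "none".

Sam

*himself* is a reflexive; Principle A requires it to be bound within its binding domain — the clause headed by 'informed'.
— David: possessor inside the object DP of the clause headed by 'betrayed'; does not c-command the reflexive — cannot bind it (Principle A).
— David's mentor: object of the clause headed by 'betrayed'; does not c-command the reflexive — cannot bind it (Principle A).
— Derek: subject of the matrix clause; c-commands the reflexive but lies outside its binding domain — cannot bind it (Principle A).
— Sam: subject of the clause headed by 'informed'; c-commands the reflexive within its binding domain — allowed (Principle A).
— Tariq's assistant: subject of the clause headed by 'betrayed'; does not c-command the reflexive — cannot bind it (Principle A).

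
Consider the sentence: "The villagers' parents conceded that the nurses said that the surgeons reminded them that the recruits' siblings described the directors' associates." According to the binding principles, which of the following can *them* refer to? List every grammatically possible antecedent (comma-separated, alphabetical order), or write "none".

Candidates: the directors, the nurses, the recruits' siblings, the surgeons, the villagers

the nurses, the villagers

*them* is a pronoun; Principle B requires it to be free in its binding domain — the clause headed by 'reminded'.
— the directors: possessor inside the object DP of the clause headed by 'described'; is c-commanded by the pronoun; coreference would bind this R-expression — blocked (Principle C).
— the nurses: subject of the clause headed by 'said'; c-commands the pronoun but lies outside its binding domain — allowed.
— the recruits' siblings: subject of the clause headed by 'described'; is c-commanded by the pronoun; coreference would bind this R-expression — blocked (Principle C).
— the surgeons: subject of the clause headed by 'reminded'; c-commands the pronoun within its binding domain — blocked (Principle B).
— the villagers: possessor inside the subject DP of the matrix clause; does not c-command the pronoun — Principle B does not apply; allowed.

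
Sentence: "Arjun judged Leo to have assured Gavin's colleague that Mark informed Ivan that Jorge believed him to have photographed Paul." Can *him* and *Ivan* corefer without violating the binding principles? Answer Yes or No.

*Ivan* is an R-expression; Principle C requires it to be free (not bound by any c-commanding expression).
— him: subject of the clause headed by 'photographed'; the pronoun does not c-command the R-expression — coreference allowed.

Yes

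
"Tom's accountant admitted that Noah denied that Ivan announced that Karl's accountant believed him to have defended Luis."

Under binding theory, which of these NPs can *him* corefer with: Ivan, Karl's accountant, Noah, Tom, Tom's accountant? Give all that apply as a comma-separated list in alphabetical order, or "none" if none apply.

Ivan, Noah, Tom, Tom's accountant

*him* is a pronoun; Principle B requires it to be free in its binding domain — the clause headed by 'believed'.
— Ivan: subject of the clause headed by 'announced'; c-commands the pronoun but lies outside its binding domain — allowed.
— Karl's accountant: subject of the clause headed by 'believed'; c-commands the pronoun within its binding domain — blocked (Principle B).
— Noah: subject of the clause headed by 'denied'; c-commands the pronoun but lies outside its binding domain — allowed.
— Tom: possessor inside the subject DP of the matrix clause; does not c-command the pronoun — Principle B does not apply; allowed.
— Tom's accountant: subject of the matrix clause; c-commands the pronoun but lies outside its binding domain — allowed.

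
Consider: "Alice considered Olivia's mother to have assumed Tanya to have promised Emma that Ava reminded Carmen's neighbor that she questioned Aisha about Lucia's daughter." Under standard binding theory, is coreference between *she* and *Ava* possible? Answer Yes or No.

Yes

*Ava* is an R-expression; Principle C requires it to be free (not bound by any c-commanding expression).
— she: subject of the clause headed by 'questioned'; the pronoun does not c-command the R-expression — coreference allowed.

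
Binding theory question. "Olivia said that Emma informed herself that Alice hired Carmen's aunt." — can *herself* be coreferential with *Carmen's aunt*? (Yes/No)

No

*herself* is a reflexive; Principle A requires it to be bound within its binding domain — the clause headed by 'informed'.
— Carmen's aunt: object of the clause headed by 'hired'; does not c-command the reflexive — cannot bind it (Principle A).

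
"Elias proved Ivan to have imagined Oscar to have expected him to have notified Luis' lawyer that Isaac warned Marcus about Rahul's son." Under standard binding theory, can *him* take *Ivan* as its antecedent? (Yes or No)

Yes

*him* is a pronoun; Principle B requires it to be free in its binding domain — the clause headed by 'expected'.
— Ivan: subject of the clause headed by 'imagined'; c-commands the pronoun but lies outside its binding domain — allowed.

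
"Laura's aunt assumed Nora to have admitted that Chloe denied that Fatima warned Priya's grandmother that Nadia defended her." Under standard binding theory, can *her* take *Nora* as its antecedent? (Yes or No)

Yes

*her* is a pronoun; Principle B requires it to be free in its binding domain — the clause headed by 'defended'.
— Nora: subject of the clause headed by 'admitted'; c-commands the pronoun but lies outside its binding domain — allowed.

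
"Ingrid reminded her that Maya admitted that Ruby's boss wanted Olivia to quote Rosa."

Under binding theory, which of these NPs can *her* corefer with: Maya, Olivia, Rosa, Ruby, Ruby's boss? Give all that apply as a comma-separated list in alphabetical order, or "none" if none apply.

*her* is a pronoun; Principle B requires it to be free in its binding domain — the matrix clause.
— Maya: subject of the clause headed by 'admitted'; is c-commanded by the pronoun; coreference would bind this R-expression — blocked (Principle C).
— Olivia: subject of the clause headed by 'quote'; is c-commanded by the pronoun; coreference would bind this R-expression — blocked (Principle C).
— Rosa: object of the clause headed by 'quote'; is c-commanded by the pronoun; coreference would bind this R-expression — blocked (Principle C).
— Ruby: possessor inside the subject DP of the clause headed by 'wanted'; is c-commanded by the pronoun; coreference would bind this R-expression — blocked (Principle C).
— Ruby's boss: subject of the clause headed by 'wanted'; is c-commanded by the pronoun; coreference would bind this R-expression — blocked (Principle C).

none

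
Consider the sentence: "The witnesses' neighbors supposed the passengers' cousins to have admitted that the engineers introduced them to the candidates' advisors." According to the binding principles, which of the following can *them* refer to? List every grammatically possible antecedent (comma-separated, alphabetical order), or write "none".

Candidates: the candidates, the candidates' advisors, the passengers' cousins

*them* is a pronoun; Principle B requires it to be free in its binding domain — the clause headed by 'introduced'.
— the candidates: possessor inside the second object DP of the clause headed by 'introduced'; is c-commanded by the pronoun; coreference would bind this R-expression — blocked (Principle C).
— the candidates' advisors: second object of the clause headed by 'introduced'; is c-commanded by the pronoun; coreference would bind this R-expression — blocked (Principle C).
— the passengers' cousins: subject of the clause headed by 'admitted'; c-commands the pronoun but lies outside its binding domain — allowed.

the passengers' cousins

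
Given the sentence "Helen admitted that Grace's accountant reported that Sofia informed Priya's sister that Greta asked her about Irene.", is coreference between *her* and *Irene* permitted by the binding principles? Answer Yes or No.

No

*her* is a pronoun; Principle B requires it to be free in its binding domain — the clause headed by 'asked'.
— Irene: second object of the clause headed by 'asked'; is c-commanded by the pronoun; coreference would bind this R-expression — blocked (Principle C).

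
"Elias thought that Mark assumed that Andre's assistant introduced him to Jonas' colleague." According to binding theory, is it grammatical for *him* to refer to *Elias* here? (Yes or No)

Yes

*Elias* is an R-expression; Principle C requires it to be free (not bound by any c-commanding expression).
— him: object of the clause headed by 'introduced'; the pronoun does not c-command the R-expression — coreference allowed.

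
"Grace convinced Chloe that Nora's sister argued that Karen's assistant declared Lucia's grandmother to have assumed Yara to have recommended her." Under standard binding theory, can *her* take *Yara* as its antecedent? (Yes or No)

No

*her* is a pronoun; Principle B requires it to be free in its binding domain — the clause headed by 'recommended'.
— Yara: subject of the clause headed by 'recommended'; c-commands the pronoun within its binding domain — blocked (Principle B).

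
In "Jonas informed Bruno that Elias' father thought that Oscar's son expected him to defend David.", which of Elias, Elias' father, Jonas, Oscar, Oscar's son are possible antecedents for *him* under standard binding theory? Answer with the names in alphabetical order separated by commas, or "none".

Elias, Elias' father, Jonas, Oscar

*him* is a pronoun; Principle B requires it to be free in its binding domain — the clause headed by 'expected'.
— Elias: possessor inside the subject DP of the clause headed by 'thought'; does not c-command the pronoun — Principle B does not apply; allowed.
— Elias' father: subject of the clause headed by 'thought'; c-commands the pronoun but lies outside its binding domain — allowed.
— Jonas: subject of the matrix clause; c-commands the pronoun but lies outside its binding domain — allowed.
— Oscar: possessor inside the subject DP of the clause headed by 'expected'; does not c-command the pronoun — Principle B does not apply; allowed.
— Oscar's son: subject of the clause headed by 'expected'; c-commands the pronoun within its binding domain — blocked (Principle B).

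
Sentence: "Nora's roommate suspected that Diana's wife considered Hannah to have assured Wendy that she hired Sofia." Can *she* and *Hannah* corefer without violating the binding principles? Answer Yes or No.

Yes

*Hannah* is an R-expression; Principle C requires it to be free (not bound by any c-commanding expression).
— she: subject of the clause headed by 'hired'; the pronoun does not c-command the R-expression — coreference allowed.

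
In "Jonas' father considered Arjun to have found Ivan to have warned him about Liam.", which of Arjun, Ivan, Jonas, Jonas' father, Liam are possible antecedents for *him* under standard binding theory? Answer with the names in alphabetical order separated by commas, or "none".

Arjun, Jonas, Jonas' father

*him* is a pronoun; Principle B requires it to be free in its binding domain — the clause headed by 'warned'.
— Arjun: subject of the clause headed by 'found'; c-commands the pronoun but lies outside its binding domain — allowed.
— Ivan: subject of the clause headed by 'warned'; c-commands the pronoun within its binding domain — blocked (Principle B).
— Jonas: possessor inside the subject DP of the matrix clause; does not c-command the pronoun — Principle B does not apply; allowed.
— Jonas' father: subject of the matrix clause; c-commands the pronoun but lies outside its binding domain — allowed.
— Liam: second object of the clause headed by 'warned'; is c-commanded by the pronoun; coreference would bind this R-expression — blocked (Principle C).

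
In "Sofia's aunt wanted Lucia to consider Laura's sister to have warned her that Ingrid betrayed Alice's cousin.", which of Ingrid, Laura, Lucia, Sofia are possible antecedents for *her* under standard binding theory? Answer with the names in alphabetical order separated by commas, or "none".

*her* is a pronoun; Principle B requires it to be free in its binding domain — the clause headed by 'warned'.
— Ingrid: subject of the clause headed by 'betrayed'; is c-commanded by the pronoun; coreference would bind this R-expression — blocked (Principle C).
— Laura: possessor inside the subject DP of the clause headed by 'warned'; does not c-command the pronoun — Principle B does not apply; allowed.
— Lucia: subject of the clause headed by 'consider'; c-commands the pronoun but lies outside its binding domain — allowed.
— Sofia: possessor inside the subject DP of the matrix clause; does not c-command the pronoun — Principle B does not apply; allowed.

Laura, Lucia, Sofia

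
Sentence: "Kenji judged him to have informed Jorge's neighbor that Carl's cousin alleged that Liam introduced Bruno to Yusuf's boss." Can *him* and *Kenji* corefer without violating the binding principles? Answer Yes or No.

*Kenji* is an R-expression; Principle C requires it to be free (not bound by any c-commanding expression).
— him: subject of the clause headed by 'informed'; the R-expression locally c-commands the pronoun — coreference blocked (Principle B on the pronoun).

No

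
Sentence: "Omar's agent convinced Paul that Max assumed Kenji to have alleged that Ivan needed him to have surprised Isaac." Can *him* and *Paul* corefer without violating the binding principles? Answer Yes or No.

Yes

*Paul* is an R-expression; Principle C requires it to be free (not bound by any c-commanding expression).
— him: subject of the clause headed by 'surprised'; the pronoun does not c-command the R-expression — coreference allowed.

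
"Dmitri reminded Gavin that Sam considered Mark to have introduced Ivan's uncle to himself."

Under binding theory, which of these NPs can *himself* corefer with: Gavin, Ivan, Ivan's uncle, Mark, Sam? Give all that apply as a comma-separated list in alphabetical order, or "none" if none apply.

*himself* is a reflexive; Principle A requires it to be bound within its binding domain — the clause headed by 'introduced'.
— Gavin: object of the matrix clause; c-commands the reflexive but lies outside its binding domain — cannot bind it (Principle A).
— Ivan: possessor inside the object DP of the clause headed by 'introduced'; does not c-command the reflexive — cannot bind it (Principle A).
— Ivan's uncle: object of the clause headed by 'introduced'; c-commands the reflexive within its binding domain — allowed (Principle A).
— Mark: subject of the clause headed by 'introduced'; c-commands the reflexive within its binding domain — allowed (Principle A).
— Sam: subject of the clause headed by 'considered'; c-commands the reflexive but lies outside its binding domain — cannot bind it (Principle A).

Ivan's uncle, Mark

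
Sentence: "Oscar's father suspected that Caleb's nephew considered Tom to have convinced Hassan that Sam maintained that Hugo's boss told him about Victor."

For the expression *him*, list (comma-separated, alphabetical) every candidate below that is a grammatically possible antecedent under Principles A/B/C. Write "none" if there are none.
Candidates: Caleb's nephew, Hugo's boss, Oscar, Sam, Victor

*him* is a pronoun; Principle B requires it to be free in its binding domain — the clause headed by 'told'.
— Caleb's nephew: subject of the clause headed by 'considered'; c-commands the pronoun but lies outside its binding domain — allowed.
— Hugo's boss: subject of the clause headed by 'told'; c-commands the pronoun within its binding domain — blocked (Principle B).
— Oscar: possessor inside the subject DP of the matrix clause; does not c-command the pronoun — Principle B does not apply; allowed.
— Sam: subject of the clause headed by 'maintained'; c-commands the pronoun but lies outside its binding domain — allowed.
— Victor: second object of the clause headed by 'told'; is c-commanded by the pronoun; coreference would bind this R-expression — blocked (Principle C).

Caleb's nephew, Oscar, Sam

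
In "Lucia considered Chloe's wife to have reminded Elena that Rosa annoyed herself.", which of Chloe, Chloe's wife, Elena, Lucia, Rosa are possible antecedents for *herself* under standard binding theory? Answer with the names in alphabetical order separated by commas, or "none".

Rosa

*herself* is a reflexive; Principle A requires it to be bound within its binding domain — the clause headed by 'annoyed'.
— Chloe: possessor inside the subject DP of the clause headed by 'reminded'; does not c-command the reflexive — cannot bind it (Principle A).
— Chloe's wife: subject of the clause headed by 'reminded'; c-commands the reflexive but lies outside its binding domain — cannot bind it (Principle A).
— Elena: object of the clause headed by 'reminded'; c-commands the reflexive but lies outside its binding domain — cannot bind it (Principle A).
— Lucia: subject of the matrix clause; c-commands the reflexive but lies outside its binding domain — cannot bind it (Principle A).
— Rosa: subject of the clause headed by 'annoyed'; c-commands the reflexive within its binding domain — allowed (Principle A).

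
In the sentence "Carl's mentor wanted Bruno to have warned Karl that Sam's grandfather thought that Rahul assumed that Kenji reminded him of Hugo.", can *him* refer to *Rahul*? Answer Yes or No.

*him* is a pronoun; Principle B requires it to be free in its binding domain — the clause headed by 'reminded'.
— Rahul: subject of the clause headed by 'assumed'; c-commands the pronoun but lies outside its binding domain — allowed.

Yes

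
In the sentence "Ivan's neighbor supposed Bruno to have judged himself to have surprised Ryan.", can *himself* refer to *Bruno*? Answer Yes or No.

Yes

*himself* is a reflexive; Principle A requires it to be bound within its binding domain — the clause headed by 'judged'.
— Bruno: subject of the clause headed by 'judged'; c-commands the reflexive within its binding domain — allowed (Principle A).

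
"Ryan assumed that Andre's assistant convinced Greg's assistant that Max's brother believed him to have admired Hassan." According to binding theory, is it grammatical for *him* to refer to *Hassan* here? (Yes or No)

*Hassan* is an R-expression; Principle C requires it to be free (not bound by any c-commanding expression).
— him: subject of the clause headed by 'admired'; the pronoun c-commands the R-expression — coreference blocked (Principle C).

No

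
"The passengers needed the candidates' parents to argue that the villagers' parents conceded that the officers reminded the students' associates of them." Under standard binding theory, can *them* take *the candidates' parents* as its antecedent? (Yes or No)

Yes

*them* is a pronoun; Principle B requires it to be free in its binding domain — the clause headed by 'reminded'.
— the candidates' parents: subject of the clause headed by 'argue'; c-commands the pronoun but lies outside its binding domain — allowed.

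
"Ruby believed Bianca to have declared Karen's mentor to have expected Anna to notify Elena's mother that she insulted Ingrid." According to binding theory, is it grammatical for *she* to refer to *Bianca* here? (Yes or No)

*Bianca* is an R-expression; Principle C requires it to be free (not bound by any c-commanding expression).
— she: subject of the clause headed by 'insulted'; the pronoun does not c-command the R-expression — coreference allowed.

Yes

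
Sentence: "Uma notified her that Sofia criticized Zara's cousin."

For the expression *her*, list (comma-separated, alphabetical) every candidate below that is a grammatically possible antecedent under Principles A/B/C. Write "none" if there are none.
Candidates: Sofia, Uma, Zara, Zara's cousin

*her* is a pronoun; Principle B requires it to be free in its binding domain — the matrix clause.
— Sofia: subject of the clause headed by 'criticized'; is c-commanded by the pronoun; coreference would bind this R-expression — blocked (Principle C).
— Uma: subject of the matrix clause; c-commands the pronoun within its binding domain — blocked (Principle B).
— Zara: possessor inside the object DP of the clause headed by 'criticized'; is c-commanded by the pronoun; coreference would bind this R-expression — blocked (Principle C).
— Zara's cousin: object of the clause headed by 'criticized'; is c-commanded by the pronoun; coreference would bind this R-expression — blocked (Principle C).

none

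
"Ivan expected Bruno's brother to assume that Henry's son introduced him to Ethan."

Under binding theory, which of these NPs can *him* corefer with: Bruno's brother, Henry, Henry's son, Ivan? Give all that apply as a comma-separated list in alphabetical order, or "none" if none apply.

*him* is a pronoun; Principle B requires it to be free in its binding domain — the clause headed by 'introduced'.
— Bruno's brother: subject of the clause headed by 'assume'; c-commands the pronoun but lies outside its binding domain — allowed.
— Henry: possessor inside the subject DP of the clause headed by 'introduced'; does not c-command the pronoun — Principle B does not apply; allowed.
— Henry's son: subject of the clause headed by 'introduced'; c-commands the pronoun within its binding domain — blocked (Principle B).
— Ivan: subject of the matrix clause; c-commands the pronoun but lies outside its binding domain — allowed.

Bruno's brother, Henry, Ivan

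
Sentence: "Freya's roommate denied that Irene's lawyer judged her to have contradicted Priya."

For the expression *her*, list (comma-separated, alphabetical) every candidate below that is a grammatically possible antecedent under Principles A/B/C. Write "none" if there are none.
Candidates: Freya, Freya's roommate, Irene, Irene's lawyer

Freya, Freya's roommate, Irene

*her* is a pronoun; Principle B requires it to be free in its binding domain — the clause headed by 'judged'.
— Freya: possessor inside the subject DP of the matrix clause; does not c-command the pronoun — Principle B does not apply; allowed.
— Freya's roommate: subject of the matrix clause; c-commands the pronoun but lies outside its binding domain — allowed.
— Irene: possessor inside the subject DP of the clause headed by 'judged'; does not c-command the pronoun — Principle B does not apply; allowed.
— Irene's lawyer: subject of the clause headed by 'judged'; c-commands the pronoun within its binding domain — blocked (Principle B).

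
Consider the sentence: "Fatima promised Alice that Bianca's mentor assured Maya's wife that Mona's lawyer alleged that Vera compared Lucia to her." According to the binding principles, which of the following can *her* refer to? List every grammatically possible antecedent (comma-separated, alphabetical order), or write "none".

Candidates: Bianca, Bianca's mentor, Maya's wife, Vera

Bianca, Bianca's mentor, Maya's wife

*her* is a pronoun; Principle B requires it to be free in its binding domain — the clause headed by 'compared'.
— Bianca: possessor inside the subject DP of the clause headed by 'assured'; does not c-command the pronoun — Principle B does not apply; allowed.
— Bianca's mentor: subject of the clause headed by 'assured'; c-commands the pronoun but lies outside its binding domain — allowed.
— Maya's wife: object of the clause headed by 'assured'; c-commands the pronoun but lies outside its binding domain — allowed.
— Vera: subject of the clause headed by 'compared'; c-commands the pronoun within its binding domain — blocked (Principle B).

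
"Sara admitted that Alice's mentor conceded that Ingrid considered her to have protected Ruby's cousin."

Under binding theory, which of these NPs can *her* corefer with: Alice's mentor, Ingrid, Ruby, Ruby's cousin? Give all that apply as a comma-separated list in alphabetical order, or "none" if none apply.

*her* is a pronoun; Principle B requires it to be free in its binding domain — the clause headed by 'considered'.
— Alice's mentor: subject of the clause headed by 'conceded'; c-commands the pronoun but lies outside its binding domain — allowed.
— Ingrid: subject of the clause headed by 'considered'; c-commands the pronoun within its binding domain — blocked (Principle B).
— Ruby: possessor inside the object DP of the clause headed by 'protected'; is c-commanded by the pronoun; coreference would bind this R-expression — blocked (Principle C).
— Ruby's cousin: object of the clause headed by 'protected'; is c-commanded by the pronoun; coreference would bind this R-expression — blocked (Principle C).

Alice's mentor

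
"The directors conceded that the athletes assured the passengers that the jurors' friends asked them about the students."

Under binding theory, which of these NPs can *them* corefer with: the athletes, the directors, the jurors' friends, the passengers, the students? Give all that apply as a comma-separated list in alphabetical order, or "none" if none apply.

the athletes, the directors, the passengers

*them* is a pronoun; Principle B requires it to be free in its binding domain — the clause headed by 'asked'.
— the athletes: subject of the clause headed by 'assured'; c-commands the pronoun but lies outside its binding domain — allowed.
— the directors: subject of the matrix clause; c-commands the pronoun but lies outside its binding domain — allowed.
— the jurors' friends: subject of the clause headed by 'asked'; c-commands the pronoun within its binding domain — blocked (Principle B).
— the passengers: object of the clause headed by 'assured'; c-commands the pronoun but lies outside its binding domain — allowed.
— the students: second object of the clause headed by 'asked'; is c-commanded by the pronoun; coreference would bind this R-expression — blocked (Principle C).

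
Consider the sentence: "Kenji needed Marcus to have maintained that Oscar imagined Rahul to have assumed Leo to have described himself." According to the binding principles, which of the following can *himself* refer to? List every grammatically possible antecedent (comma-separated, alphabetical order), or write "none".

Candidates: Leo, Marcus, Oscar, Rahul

*himself* is a reflexive; Principle A requires it to be bound within its binding domain — the clause headed by 'described'.
— Leo: subject of the clause headed by 'described'; c-commands the reflexive within its binding domain — allowed (Principle A).
— Marcus: subject of the clause headed by 'maintained'; c-commands the reflexive but lies outside its binding domain — cannot bind it (Principle A).
— Oscar: subject of the clause headed by 'imagined'; c-commands the reflexive but lies outside its binding domain — cannot bind it (Principle A).
— Rahul: subject of the clause headed by 'assumed'; c-commands the reflexive but lies outside its binding domain — cannot bind it (Principle A).

Leo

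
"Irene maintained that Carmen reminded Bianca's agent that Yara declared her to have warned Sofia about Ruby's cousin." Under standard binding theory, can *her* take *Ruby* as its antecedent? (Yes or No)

No

*her* is a pronoun; Principle B requires it to be free in its binding domain — the clause headed by 'declared'.
— Ruby: possessor inside the second object DP of the clause headed by 'warned'; is c-commanded by the pronoun; coreference would bind this R-expression — blocked (Principle C).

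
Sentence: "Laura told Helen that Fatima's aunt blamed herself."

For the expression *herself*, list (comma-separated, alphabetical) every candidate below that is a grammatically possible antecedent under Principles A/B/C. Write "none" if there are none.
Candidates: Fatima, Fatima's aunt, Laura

Fatima's aunt

*herself* is a reflexive; Principle A requires it to be bound within its binding domain — the clause headed by 'blamed'.
— Fatima: possessor inside the subject DP of the clause headed by 'blamed'; does not c-command the reflexive — cannot bind it (Principle A).
— Fatima's aunt: subject of the clause headed by 'blamed'; c-commands the reflexive within its binding domain — allowed (Principle A).
— Laura: subject of the matrix clause; c-commands the reflexive but lies outside its binding domain — cannot bind it (Principle A).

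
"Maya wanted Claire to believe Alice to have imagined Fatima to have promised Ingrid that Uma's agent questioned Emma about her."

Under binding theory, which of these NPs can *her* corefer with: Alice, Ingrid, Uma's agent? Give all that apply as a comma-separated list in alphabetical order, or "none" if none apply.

Alice, Ingrid

*her* is a pronoun; Principle B requires it to be free in its binding domain — the clause headed by 'questioned'.
— Alice: subject of the clause headed by 'imagined'; c-commands the pronoun but lies outside its binding domain — allowed.
— Ingrid: object of the clause headed by 'promised'; c-commands the pronoun but lies outside its binding domain — allowed.
— Uma's agent: subject of the clause headed by 'questioned'; c-commands the pronoun within its binding domain — blocked (Principle B).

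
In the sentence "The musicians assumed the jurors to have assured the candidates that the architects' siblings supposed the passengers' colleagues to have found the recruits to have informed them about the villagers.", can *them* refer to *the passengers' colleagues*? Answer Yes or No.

*them* is a pronoun; Principle B requires it to be free in its binding domain — the clause headed by 'informed'.
— the passengers' colleagues: subject of the clause headed by 'found'; c-commands the pronoun but lies outside its binding domain — allowed.

Yes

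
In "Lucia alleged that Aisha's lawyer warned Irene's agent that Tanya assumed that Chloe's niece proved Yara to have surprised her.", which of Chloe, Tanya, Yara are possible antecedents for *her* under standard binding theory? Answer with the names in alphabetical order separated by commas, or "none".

Chloe, Tanya

*her* is a pronoun; Principle B requires it to be free in its binding domain — the clause headed by 'surprised'.
— Chloe: possessor inside the subject DP of the clause headed by 'proved'; does not c-command the pronoun — Principle B does not apply; allowed.
— Tanya: subject of the clause headed by 'assumed'; c-commands the pronoun but lies outside its binding domain — allowed.
— Yara: subject of the clause headed by 'surprised'; c-commands the pronoun within its binding domain — blocked (Principle B).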